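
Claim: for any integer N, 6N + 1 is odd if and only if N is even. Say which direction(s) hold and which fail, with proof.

Only the converse holds.

[⇒] This fails: take N = 5. Then 6N + 1 = 31, which is odd, yet N = 5 is odd, not even.

[⇐] Suppose N is even. Since 6 is even, 6N is even for every N, so 6N + 1 has the same parity as 1, which is odd. Hence 6N + 1 is odd.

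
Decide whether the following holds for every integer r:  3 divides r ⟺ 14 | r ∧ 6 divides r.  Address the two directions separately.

(⇒) This fails: take r = 3. Certainly 3 ∣ 3, but 14 ∤ 3.

(⇐) Suppose 14 ∣ r and 6 ∣ r. Any common multiple of 14 and 6 is a multiple of their lcm; here lcm(14, 6) = 14·6/gcd(14, 6) = 84/2 = 42, so 42 ∣ r. Since 3 ∣ 42, it follows that 3 ∣ r.

Only the reverse direction holds.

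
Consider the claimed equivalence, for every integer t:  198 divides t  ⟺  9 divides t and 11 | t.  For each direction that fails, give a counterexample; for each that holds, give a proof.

Only the forward implication holds.

(⟸) This fails: take t = 99. Both 9 ∣ 99 and 11 ∣ 99, yet 99 is not a multiple of 198 (since 99 = 0·198 + 99), so 198 ∤ 99.

(⟹) If 198 ∣ t, write t = 198q. Since 198 = 22·9, t = 9·(22q), so 9 ∣ t; and since 198 = 18·11, t = 11·(18q), so 11 ∣ t.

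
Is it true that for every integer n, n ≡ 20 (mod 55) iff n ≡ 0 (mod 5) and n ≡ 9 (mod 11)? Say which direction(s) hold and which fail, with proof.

(←) If n ≡ 0 (mod 5) and n ≡ 9 (mod 11), then by the Chinese remainder theorem n ≡ 20 (mod 55). This is exactly n ≡ 20 (mod 55).

(→) Suppose n ≡ 20 (mod 55); write n = 55j + 20. Since 5 ∣ 55, reducing mod 5 gives n ≡ 20 ≡ 0 (mod 5); since 11 ∣ 55, reducing mod 11 gives n ≡ 20 ≡ 9 (mod 11).

Both implications hold.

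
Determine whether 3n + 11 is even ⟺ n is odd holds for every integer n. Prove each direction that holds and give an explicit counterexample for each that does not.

[⇒] Suppose 3n + 11 is even. Since 3 is odd, 3n and n have the same parity, so 3n + 11 ≡ n + 11 (mod 2). As 11 is odd, 3n + 11 is even exactly when n is odd. Thus n is odd.

[⇐] Conversely, suppose n is odd; write n = 2j + 1. Then 3n + 11 = 3·(2j + 1) + 11 = 2·3j + 14, which is even.

Both directions hold.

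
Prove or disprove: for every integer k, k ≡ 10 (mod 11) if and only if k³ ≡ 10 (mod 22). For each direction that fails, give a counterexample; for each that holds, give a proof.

The forward direction fails; the converse holds.

(→) This fails: take k = 21. Then 21 ≡ 10 (mod 11), but 21³ = 9261 ≡ 21 (mod 22), not 10.

(←) Conversely, the residues r modulo 22 with r³ ≡ 10 (mod 22) are exactly {10}, and each is ≡ 10 (mod 11).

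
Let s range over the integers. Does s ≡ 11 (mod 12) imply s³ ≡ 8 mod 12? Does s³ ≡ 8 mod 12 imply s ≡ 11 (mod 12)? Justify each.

Neither implication holds.

(⇒) This fails: take s = 11. Then 11 ≡ 11 (mod 12), but 11³ = 1331 ≡ 11 (mod 12), not 8.

(⇐) This fails: take s = 2. Then 2³ = 8 ≡ 8 (mod 12), yet 2 ≡ 2 (mod 12), not 11.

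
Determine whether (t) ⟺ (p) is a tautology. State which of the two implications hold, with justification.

(⟹) This fails. Under t = T, p = F, the left side is true but the right side is false.

(⟸) This fails. Under t = F, p = T, the left side is false but the right side is true.

Both directions fail.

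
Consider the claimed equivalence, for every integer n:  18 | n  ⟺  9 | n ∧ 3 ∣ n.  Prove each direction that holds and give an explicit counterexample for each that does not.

(⇒) If 18 ∣ n, write n = 18q. Since 18 = 2·9, n = 9·(2q), so 9 ∣ n; and since 18 = 6·3, n = 3·(6q), so 3 ∣ n.

(⇐) This fails: take n = 9. Both 9 ∣ 9 and 3 ∣ 9, yet 9 is not a multiple of 18 (since 9 = 0·18 + 9), so 18 ∤ 9.

Only the forward implication holds.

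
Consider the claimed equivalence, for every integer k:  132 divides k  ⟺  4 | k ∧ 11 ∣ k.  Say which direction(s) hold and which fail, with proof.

(⟸) This fails: take k = 44. Both 4 ∣ 44 and 11 ∣ 44, yet 44 is not a multiple of 132 (since 44 = 0·132 + 44), so 132 ∤ 44.

(⟹) If 132 ∣ k, write k = 132q. Since 132 = 33·4, k = 4·(33q), so 4 ∣ k; and since 132 = 12·11, k = 11·(12q), so 11 ∣ k.

Only the forward direction holds.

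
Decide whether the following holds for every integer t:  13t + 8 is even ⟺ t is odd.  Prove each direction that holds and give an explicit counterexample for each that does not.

(⇒) This fails: t = 0 gives 13t + 8 = 8, which is even, but 0 is even, not odd.

(⇐) This also fails: t = 3 is odd, but 13t + 8 = 47 is odd, not even.

Neither implication holds.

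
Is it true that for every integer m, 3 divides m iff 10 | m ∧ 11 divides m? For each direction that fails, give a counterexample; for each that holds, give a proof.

(⇒) fails and (⇐) fails.

Forward direction. This fails: take m = 3. Certainly 3 ∣ 3, but 10 ∤ 3.

Converse. This fails: take m = 110. Both 10 ∣ 110 and 11 ∣ 110, yet 110 is not a multiple of 3 (since 110 = 36·3 + 2), so 3 ∤ 110.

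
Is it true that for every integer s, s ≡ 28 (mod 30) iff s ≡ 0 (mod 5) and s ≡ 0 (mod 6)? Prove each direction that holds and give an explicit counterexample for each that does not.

Neither direction holds.

(→) This fails: s = 28 gives 28 ≡ 28 (mod 30) but 28 ≡ 3 (mod 5), so the conjunction on the right does not hold.

(←) This fails: s = 0 satisfies both congruences on the right (0 ≡ 0 mod 5 and 0 ≡ 0 mod 6) yet 0 ≡ 0 (mod 30), not 28.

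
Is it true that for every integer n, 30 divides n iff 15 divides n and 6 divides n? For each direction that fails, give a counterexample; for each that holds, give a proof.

[⇒] If 30 ∣ n, write n = 30q. Since 30 = 2·15, n = 15·(2q), so 15 ∣ n; and since 30 = 5·6, n = 6·(5q), so 6 ∣ n.

[⇐] Suppose 15 ∣ n and 6 ∣ n. Any common multiple of 15 and 6 is a multiple of their lcm; here lcm(15, 6) = 15·6/gcd(15, 6) = 90/3 = 30, so 30 ∣ n.

Both directions hold; the statement is true.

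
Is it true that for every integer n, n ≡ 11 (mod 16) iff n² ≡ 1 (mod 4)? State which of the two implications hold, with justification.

Only the forward implication holds.

(→) Suppose n ≡ 11 (mod 16). Then n² ≡ 11² = 121 (mod 16), and since 4 ∣ 16, also n² ≡ 1 (mod 4).

(←) This fails: take n = 1. Then 1² = 1 ≡ 1 (mod 4), yet 1 ≡ 1 (mod 16), not 11.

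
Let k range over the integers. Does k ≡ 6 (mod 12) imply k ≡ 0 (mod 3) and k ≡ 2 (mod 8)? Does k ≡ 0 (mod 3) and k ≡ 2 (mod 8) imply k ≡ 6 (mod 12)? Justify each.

Only the converse holds.

(→) This fails: k = 6 gives 6 ≡ 6 (mod 12) but 6 ≡ 6 (mod 8), so the conjunction on the right does not hold.

(←) Conversely, if k ≡ 0 (mod 3) and k ≡ 2 (mod 8), then by the Chinese remainder theorem k ≡ 18 (mod 24). Since 18 ≡ 6 (mod 12) and 12 ∣ 24, we get k ≡ 6 (mod 12).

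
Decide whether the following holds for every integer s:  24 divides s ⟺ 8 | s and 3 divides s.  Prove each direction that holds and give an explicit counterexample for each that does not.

Both implications hold.

Converse. Suppose 8 ∣ s and 3 ∣ s. Any common multiple of 8 and 3 is a multiple of their lcm; here gcd(8, 3) = 1, so lcm(8, 3) = 8·3 = 24, so 24 ∣ s.

Forward direction. If 24 ∣ s, write s = 24q. Since 24 = 3·8, s = 8·(3q), so 8 ∣ s; and since 24 = 8·3, s = 3·(8q), so 3 ∣ s.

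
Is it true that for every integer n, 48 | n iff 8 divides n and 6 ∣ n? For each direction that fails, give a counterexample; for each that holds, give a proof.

(←) This fails: take n = 24. Both 8 ∣ 24 and 6 ∣ 24, yet 24 is not a multiple of 48 (since 24 = 0·48 + 24), so 48 ∤ 24.

(→) If 48 ∣ n, write n = 48q. Since 48 = 6·8, n = 8·(6q), so 8 ∣ n; and since 48 = 8·6, n = 6·(8q), so 6 ∣ n.

Not equivalent: only (⇒) holds.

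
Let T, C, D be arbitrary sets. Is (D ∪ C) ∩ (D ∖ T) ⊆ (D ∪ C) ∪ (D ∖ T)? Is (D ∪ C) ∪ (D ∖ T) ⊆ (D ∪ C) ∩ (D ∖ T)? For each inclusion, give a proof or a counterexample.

(⟸) This inclusion fails. Take T = ∅, C = {1}, D = ∅; then 1 ∈ (D ∪ C) ∪ (D ∖ T) but 1 ∉ (D ∪ C) ∩ (D ∖ T).

(⟹) Let x ∈ (D ∪ C) ∩ (D ∖ T). Then either x ∈ D and x ∉ T, C; or x ∈ C ∩ D and x ∉ T. In each case x ∈ (D ∪ C) ∪ (D ∖ T), so (D ∪ C) ∩ (D ∖ T) ⊆ (D ∪ C) ∪ (D ∖ T).

The sets are not equal: only the forward inclusion holds.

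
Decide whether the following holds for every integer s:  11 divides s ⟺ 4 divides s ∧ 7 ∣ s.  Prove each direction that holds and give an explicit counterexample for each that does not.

Neither implication holds.

(⇒) This fails: take s = 11. Certainly 11 ∣ 11, but 4 ∤ 11.

(⇐) This fails: take s = 28. Both 4 ∣ 28 and 7 ∣ 28, yet 28 is not a multiple of 11 (since 28 = 2·11 + 6), so 11 ∤ 28.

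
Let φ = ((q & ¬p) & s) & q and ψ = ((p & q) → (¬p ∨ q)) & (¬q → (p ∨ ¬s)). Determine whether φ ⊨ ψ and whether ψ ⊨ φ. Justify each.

Converse. This fails. Under q = F, p = F, s = F, the left side is false but the right side is true.

Forward direction. Assume the antecedent. If q is true, the consequent reduces to true regardless of the other variables. If q is false, the antecedent cannot hold. Either way the consequent holds.

Only the forward direction holds.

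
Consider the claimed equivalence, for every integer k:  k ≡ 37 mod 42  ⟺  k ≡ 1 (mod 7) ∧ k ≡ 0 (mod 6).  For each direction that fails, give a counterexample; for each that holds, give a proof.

Neither implication holds.

(⇒) This fails: k = 37 gives 37 ≡ 37 (mod 42) but 37 ≡ 2 (mod 7), so the conjunction on the right does not hold.

(⇐) This fails: k = 36 satisfies both congruences on the right (36 ≡ 1 mod 7 and 36 ≡ 0 mod 6) yet 36 ≡ 36 (mod 42), not 37.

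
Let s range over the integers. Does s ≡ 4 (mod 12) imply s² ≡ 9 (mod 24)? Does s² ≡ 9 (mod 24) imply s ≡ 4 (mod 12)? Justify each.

Both directions fail.

Forward direction. This fails: take s = 4. Then 4 ≡ 4 (mod 12), but 4² = 16 ≡ 16 (mod 24), not 9.

Converse. This fails: take s = 3. Then 3² = 9 ≡ 9 (mod 24), yet 3 ≡ 3 (mod 12), not 4.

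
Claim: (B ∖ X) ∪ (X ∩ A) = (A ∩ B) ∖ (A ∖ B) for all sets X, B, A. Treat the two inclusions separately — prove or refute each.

(⟹) This inclusion fails. Take X = ∅, B = {1}, A = ∅; then 1 ∈ (B ∖ X) ∪ (X ∩ A) but 1 ∉ (A ∩ B) ∖ (A ∖ B).

(⟸) Let x ∈ (A ∩ B) ∖ (A ∖ B). Then either x ∈ B ∩ A and x ∉ X; or x ∈ X ∩ B ∩ A. In each case x ∈ (B ∖ X) ∪ (X ∩ A), so (A ∩ B) ∖ (A ∖ B) ⊆ (B ∖ X) ∪ (X ∩ A).

Only the reverse inclusion holds.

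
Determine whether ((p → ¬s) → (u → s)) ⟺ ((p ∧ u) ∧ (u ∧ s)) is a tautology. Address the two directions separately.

The forward direction fails; the converse holds.

Forward direction. This fails. Under s = F, u = F, p = F, the left side is true but the right side is false.

Converse. Assume the antecedent. If s is true, (p → ¬s) → (u → s) reduces to true regardless of the other variables. If s is false, the antecedent cannot hold. Either way (p → ¬s) → (u → s) holds.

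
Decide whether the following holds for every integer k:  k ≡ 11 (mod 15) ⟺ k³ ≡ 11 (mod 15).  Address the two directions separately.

Both directions hold.

(⇒) Suppose k ≡ 11 (mod 15). Write k = 15j + 11. Then (15j + 11)³ = 3375j³ + 7425j² + 5445j + 1331 = 15(225j³ + 495j² + 363j + 88) + 11, so k³ ≡ 11 (mod 15).

(⇐) Conversely, suppose k³ ≡ 11 (mod 15). The only residue r in {0, …, 14} with r³ ≡ 11 (mod 15) is r = 11, so k ≡ 11 (mod 15).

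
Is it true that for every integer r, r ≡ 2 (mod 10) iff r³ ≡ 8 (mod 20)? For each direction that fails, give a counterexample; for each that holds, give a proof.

Forward direction. Suppose r ≡ 2 (mod 10). Working modulo 20, r ∈ {2, 12}; for each such r, r³ ≡ 8 (mod 20).

Converse. The residues r modulo 20 with r³ ≡ 8 (mod 20) are exactly {2, 12}, and each is ≡ 2 (mod 10).

Equivalent; both directions hold.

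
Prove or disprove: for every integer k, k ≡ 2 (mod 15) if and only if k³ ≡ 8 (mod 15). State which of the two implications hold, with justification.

Both implications hold.

(⟹) Suppose k ≡ 2 (mod 15). Write k = 15j + 2. Then (15j + 2)³ = 3375j³ + 1350j² + 180j + 8 = 15(225j³ + 90j² + 12j) + 8, so k³ ≡ 8 (mod 15).

(⟸) Conversely, suppose k³ ≡ 8 (mod 15). The only residue r in {0, …, 14} with r³ ≡ 8 (mod 15) is r = 2, so k ≡ 2 (mod 15).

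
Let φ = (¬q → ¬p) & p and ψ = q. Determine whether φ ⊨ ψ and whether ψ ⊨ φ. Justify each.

(⟹) Assume the antecedent. If q is true, q reduces to true regardless of the other variables. If q is false, the antecedent cannot hold. Either way q holds.

(⟸) This fails. Under q = T, p = F, the left side is false but the right side is true.

Only the forward implication holds.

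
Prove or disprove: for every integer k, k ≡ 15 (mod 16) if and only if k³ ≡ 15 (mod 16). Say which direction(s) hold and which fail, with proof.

(→) Suppose k ≡ 15 (mod 16). Write k = 16j + 15. Then (16j + 15)³ = 4096j³ + 11520j² + 10800j + 3375 = 16(256j³ + 720j² + 675j + 210) + 15, so k³ ≡ 15 (mod 16).

(←) Conversely, suppose k³ ≡ 15 (mod 16). The only residue r in {0, …, 15} with r³ ≡ 15 (mod 16) is r = 15, so k ≡ 15 (mod 16).

Both implications hold.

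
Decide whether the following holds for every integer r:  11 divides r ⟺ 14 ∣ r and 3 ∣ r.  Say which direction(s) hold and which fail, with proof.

Neither implication holds.

(⟹) This fails: take r = 11. Certainly 11 ∣ 11, but 14 ∤ 11.

(⟸) This fails: take r = 42. Both 14 ∣ 42 and 3 ∣ 42, yet 42 is not a multiple of 11 (since 42 = 3·11 + 9), so 11 ∤ 42.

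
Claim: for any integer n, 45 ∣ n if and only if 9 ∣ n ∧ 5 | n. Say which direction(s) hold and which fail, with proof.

(⇒) If 45 ∣ n, write n = 45q. Since 45 = 5·9, n = 9·(5q), so 9 ∣ n; and since 45 = 9·5, n = 5·(9q), so 5 ∣ n.

(⇐) Suppose 9 ∣ n and 5 ∣ n. Any common multiple of 9 and 5 is a multiple of their lcm; here gcd(9, 5) = 1, so lcm(9, 5) = 9·5 = 45, so 45 ∣ n.

The biconditional holds.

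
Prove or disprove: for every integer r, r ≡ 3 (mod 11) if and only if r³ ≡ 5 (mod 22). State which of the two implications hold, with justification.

(⇒) fails; (⇐) holds.

(⟸) The residues r modulo 22 with r³ ≡ 5 (mod 22) are exactly {3}, and each is ≡ 3 (mod 11).

(⟹) This fails: take r = 14. Then 14 ≡ 3 (mod 11), but 14³ = 2744 ≡ 16 (mod 22), not 5.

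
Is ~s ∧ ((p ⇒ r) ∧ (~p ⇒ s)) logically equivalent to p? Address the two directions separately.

Only the forward direction holds.

(⟹) Assume the antecedent. If r is true, the antecedent forces (r = T, p = T, s = F), and p holds there. If r is false, the antecedent cannot hold. Either way p holds.

(⟸) This fails. Under r = F, p = T, s = F, the left side is false but the right side is true.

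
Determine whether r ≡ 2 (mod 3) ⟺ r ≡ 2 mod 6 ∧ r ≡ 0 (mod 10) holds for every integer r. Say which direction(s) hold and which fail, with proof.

(⇒) fails; (⇐) holds.

(⇒) This fails: r = 2 gives 2 ≡ 2 (mod 3) but 2 ≡ 2 (mod 10), so the conjunction on the right does not hold.

(⇐) Conversely, if r ≡ 2 (mod 6) and r ≡ 0 (mod 10), then by the Chinese remainder theorem r ≡ 20 (mod 30). Since 20 ≡ 2 (mod 3) and 3 ∣ 30, we get r ≡ 2 (mod 3).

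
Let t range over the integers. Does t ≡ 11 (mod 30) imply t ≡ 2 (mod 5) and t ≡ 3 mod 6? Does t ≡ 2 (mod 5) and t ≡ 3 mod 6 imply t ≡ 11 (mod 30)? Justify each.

Both directions fail.

(→) This fails: t = 11 gives 11 ≡ 11 (mod 30) but 11 ≡ 1 (mod 5), so the conjunction on the right does not hold.

(←) This fails: t = 27 satisfies both congruences on the right (27 ≡ 2 mod 5 and 27 ≡ 3 mod 6) yet 27 ≡ 27 (mod 30), not 11.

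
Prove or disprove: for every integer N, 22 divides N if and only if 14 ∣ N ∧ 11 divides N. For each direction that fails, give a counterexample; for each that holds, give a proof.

Only the converse holds.

(⟹) This fails: take N = 22. Certainly 22 ∣ 22, but 14 ∤ 22.

(⟸) Suppose 14 ∣ N and 11 ∣ N. Any common multiple of 14 and 11 is a multiple of their lcm; here gcd(14, 11) = 1, so lcm(14, 11) = 14·11 = 154, so 154 ∣ N. Since 22 ∣ 154, it follows that 22 ∣ N.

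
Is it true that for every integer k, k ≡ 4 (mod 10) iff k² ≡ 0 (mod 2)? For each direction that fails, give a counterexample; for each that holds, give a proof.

Not equivalent: only (⇒) holds.

[⇒] Suppose k ≡ 4 (mod 10). Then k² ≡ 4² = 16 (mod 10), and since 2 ∣ 10, also k² ≡ 0 (mod 2).

[⇐] This fails: take k = 0. Then 0² = 0 ≡ 0 (mod 2), yet 0 ≡ 0 (mod 10), not 4.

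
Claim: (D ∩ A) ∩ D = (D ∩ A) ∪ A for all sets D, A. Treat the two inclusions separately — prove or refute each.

The sets are not equal: only the forward inclusion holds.

(⟹) Let x ∈ (D ∩ A) ∩ D. Then x ∈ D ∩ A, from which x ∈ (D ∩ A) ∪ A.

(⟸) This inclusion fails. Take D = ∅, A = {1}; then 1 ∈ (D ∩ A) ∪ A but 1 ∉ (D ∩ A) ∩ D.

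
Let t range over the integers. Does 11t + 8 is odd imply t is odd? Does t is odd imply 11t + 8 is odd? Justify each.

Both implications hold.

(→) Suppose 11t + 8 is odd. Since 11 is odd, 11t and t have the same parity, so 11t + 8 ≡ t + 8 (mod 2). As 8 is even, 11t + 8 is odd exactly when t is odd. Thus t is odd.

(←) Conversely, suppose t is odd; write t = 2j + 1. Then 11t + 8 = 11·(2j + 1) + 8 = 2·11j + 19, which is odd.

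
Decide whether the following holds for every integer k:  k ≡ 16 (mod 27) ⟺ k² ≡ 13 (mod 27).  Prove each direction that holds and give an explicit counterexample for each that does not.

The forward direction holds; the converse fails.

[⇒] Suppose k ≡ 16 (mod 27). Write k = 27j + 16. Then (27j + 16)² = 729j² + 864j + 256 = 27(27j² + 32j + 9) + 13, so k² ≡ 13 (mod 27).

[⇐] This fails: take k = 11. Then 11² = 121 ≡ 13 (mod 27), yet 11 ≡ 11 (mod 27), not 16.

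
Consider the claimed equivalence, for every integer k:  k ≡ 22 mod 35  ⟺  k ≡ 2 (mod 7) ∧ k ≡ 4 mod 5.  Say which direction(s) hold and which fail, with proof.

(⟹) This fails: k = 22 gives 22 ≡ 22 (mod 35) but 22 ≡ 1 (mod 7), so the conjunction on the right does not hold.

(⟸) This fails: k = 9 satisfies both congruences on the right (9 ≡ 2 mod 7 and 9 ≡ 4 mod 5) yet 9 ≡ 9 (mod 35), not 22.

Neither implication holds.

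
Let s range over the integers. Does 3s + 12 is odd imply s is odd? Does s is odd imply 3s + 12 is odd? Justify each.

Both directions hold; the statement is true.

(←) Suppose s is odd; write s = 2j + 1. Then 3s + 12 = 3·(2j + 1) + 12 = 2·3j + 15, which is odd.

(→) Suppose 3s + 12 is odd. Since 3 is odd, 3s and s have the same parity, so 3s + 12 ≡ s + 12 (mod 2). As 12 is even, 3s + 12 is odd exactly when s is odd. Thus s is odd.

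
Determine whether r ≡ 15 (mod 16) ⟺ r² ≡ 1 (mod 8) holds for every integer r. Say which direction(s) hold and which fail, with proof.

The forward direction holds; the converse fails.

[⇒] Suppose r ≡ 15 (mod 16). Then r² ≡ 15² = 225 (mod 16), and since 8 ∣ 16, also r² ≡ 1 (mod 8).

[⇐] This fails: take r = 1. Then 1² = 1 ≡ 1 (mod 8), yet 1 ≡ 1 (mod 16), not 15.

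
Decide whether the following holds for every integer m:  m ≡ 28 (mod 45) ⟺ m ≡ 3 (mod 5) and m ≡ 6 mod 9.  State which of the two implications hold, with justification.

(→) This fails: m = 28 gives 28 ≡ 28 (mod 45) but 28 ≡ 1 (mod 9), so the conjunction on the right does not hold.

(←) This fails: m = 33 satisfies both congruences on the right (33 ≡ 3 mod 5 and 33 ≡ 6 mod 9) yet 33 ≡ 33 (mod 45), not 28.

Both directions fail.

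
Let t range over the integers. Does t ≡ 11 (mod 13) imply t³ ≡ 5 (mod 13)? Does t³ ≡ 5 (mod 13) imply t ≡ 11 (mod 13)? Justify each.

(⟹) Suppose t ≡ 11 (mod 13). Write t = 13j + 11. Then (13j + 11)³ = 2197j³ + 5577j² + 4719j + 1331 = 13(169j³ + 429j² + 363j + 102) + 5, so t³ ≡ 5 (mod 13).

(⟸) This fails: take t = 7. Then 7³ = 343 ≡ 5 (mod 13), yet 7 ≡ 7 (mod 13), not 11.

Only the forward direction holds.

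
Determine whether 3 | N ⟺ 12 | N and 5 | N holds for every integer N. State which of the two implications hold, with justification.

(⇒) fails; (⇐) holds.

(⟹) This fails: take N = 3. Certainly 3 ∣ 3, but 12 ∤ 3.

(⟸) Suppose 12 ∣ N and 5 ∣ N. Any common multiple of 12 and 5 is a multiple of their lcm; here gcd(12, 5) = 1, so lcm(12, 5) = 12·5 = 60, so 60 ∣ N. Since 3 ∣ 60, it follows that 3 ∣ N.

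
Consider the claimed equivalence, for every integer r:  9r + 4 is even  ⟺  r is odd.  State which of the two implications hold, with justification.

(⇒) fails and (⇐) fails.

Forward direction. This fails: r = 6 gives 9r + 4 = 58, which is even, but 6 is even, not odd.

Converse. This also fails: r = 5 is odd, but 9r + 4 = 49 is odd, not even.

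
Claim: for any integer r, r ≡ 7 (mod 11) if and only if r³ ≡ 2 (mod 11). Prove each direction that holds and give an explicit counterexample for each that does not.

Equivalent; both directions hold.

(⟹) Suppose r ≡ 7 (mod 11). Write r = 11j + 7. Then (11j + 7)³ = 1331j³ + 2541j² + 1617j + 343 = 11(121j³ + 231j² + 147j + 31) + 2, so r³ ≡ 2 (mod 11).

(⟸) For the converse, argue contrapositively. If r ≢ 7 (mod 11), then r is congruent to one of 0, 1, 2, 3, 4, 5, 6, 8, 9, 10 modulo 11, and these give r³ ≡ 0, 1, 8, 5, 9, 4, 7, 6, 3, 10 respectively — never 2.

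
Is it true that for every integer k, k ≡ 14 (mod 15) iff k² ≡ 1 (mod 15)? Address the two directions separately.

Not equivalent: only (⇒) holds.

(→) Suppose k ≡ 14 (mod 15). Write k = 15j + 14. Then (15j + 14)² = 225j² + 420j + 196 = 15(15j² + 28j + 13) + 1, so k² ≡ 1 (mod 15).

(←) This fails: take k = 1. Then 1² = 1 ≡ 1 (mod 15), yet 1 ≡ 1 (mod 15), not 14.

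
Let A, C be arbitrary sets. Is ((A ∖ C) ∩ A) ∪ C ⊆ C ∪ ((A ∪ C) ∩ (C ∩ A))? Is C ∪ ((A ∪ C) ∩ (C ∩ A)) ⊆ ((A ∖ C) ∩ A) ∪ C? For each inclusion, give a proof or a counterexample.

The sets are not equal: only the reverse inclusion holds.

Forward inclusion. This inclusion fails. Take A = {1}, C = ∅; then 1 ∈ ((A ∖ C) ∩ A) ∪ C but 1 ∉ C ∪ ((A ∪ C) ∩ (C ∩ A)).

Reverse inclusion. Let x ∈ C ∪ ((A ∪ C) ∩ (C ∩ A)). Then either x ∈ C and x ∉ A; or x ∈ A ∩ C. In each case x ∈ ((A ∖ C) ∩ A) ∪ C, so C ∪ ((A ∪ C) ∩ (C ∩ A)) ⊆ ((A ∖ C) ∩ A) ∪ C.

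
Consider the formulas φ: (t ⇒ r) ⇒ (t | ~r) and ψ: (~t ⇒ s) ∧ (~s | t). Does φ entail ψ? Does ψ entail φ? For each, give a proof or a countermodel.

Not equivalent: only (⇐) holds.

[⇒] This fails. Under s = F, r = F, t = F, the left side is true but the right side is false.

[⇐] Assume the antecedent. If s is true, the antecedent forces (s = T, r = F, t = T) or (s = T, r = T, t = T), and (t ⇒ r) ⇒ (t | ~r) holds there. If s is false, the antecedent forces (s = F, r = F, t = T) or (s = F, r = T, t = T), and (t ⇒ r) ⇒ (t | ~r) holds there. Either way (t ⇒ r) ⇒ (t | ~r) holds.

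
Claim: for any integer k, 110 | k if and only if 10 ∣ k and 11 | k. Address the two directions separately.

Both directions hold; the statement is true.

[⇒] If 110 ∣ k, write k = 110q. Since 110 = 11·10, k = 10·(11q), so 10 ∣ k; and since 110 = 10·11, k = 11·(10q), so 11 ∣ k.

[⇐] Suppose 10 ∣ k and 11 ∣ k. Any common multiple of 10 and 11 is a multiple of their lcm; here gcd(10, 11) = 1, so lcm(10, 11) = 10·11 = 110, so 110 ∣ k.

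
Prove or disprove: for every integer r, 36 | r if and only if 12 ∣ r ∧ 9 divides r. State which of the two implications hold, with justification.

(⇒) If 36 ∣ r, write r = 36q. Since 36 = 3·12, r = 12·(3q), so 12 ∣ r; and since 36 = 4·9, r = 9·(4q), so 9 ∣ r.

(⇐) Suppose 12 ∣ r and 9 ∣ r. Any common multiple of 12 and 9 is a multiple of their lcm; here lcm(12, 9) = 12·9/gcd(12, 9) = 108/3 = 36, so 36 ∣ r.

The biconditional holds.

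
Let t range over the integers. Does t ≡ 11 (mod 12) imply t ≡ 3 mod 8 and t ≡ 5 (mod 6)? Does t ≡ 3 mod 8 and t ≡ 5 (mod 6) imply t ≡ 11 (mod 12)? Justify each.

Only the converse holds.

Forward direction. This fails: t = 23 gives 23 ≡ 11 (mod 12) but 23 ≡ 7 (mod 8), so the conjunction on the right does not hold.

Converse. If t ≡ 3 (mod 8) and t ≡ 5 (mod 6), then by the Chinese remainder theorem t ≡ 11 (mod 24). Since 11 ≡ 11 (mod 12) and 12 ∣ 24, we get t ≡ 11 (mod 12).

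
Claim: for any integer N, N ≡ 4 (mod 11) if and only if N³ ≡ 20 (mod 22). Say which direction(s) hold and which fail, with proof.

The forward direction fails; the converse holds.

(⟸) The residues r modulo 22 with r³ ≡ 20 (mod 22) are exactly {4}, and each is ≡ 4 (mod 11).

(⟹) This fails: take N = 15. Then 15 ≡ 4 (mod 11), but 15³ = 3375 ≡ 9 (mod 22), not 20.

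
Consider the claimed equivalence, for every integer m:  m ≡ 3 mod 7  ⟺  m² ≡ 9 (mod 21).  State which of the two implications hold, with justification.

Both directions fail.

(⇒) This fails: take m = 10. Then 10 ≡ 3 (mod 7), but 10² = 100 ≡ 16 (mod 21), not 9.

(⇐) This fails: take m = 18. Then 18² = 324 ≡ 9 (mod 21), yet 18 ≡ 4 (mod 7), not 3.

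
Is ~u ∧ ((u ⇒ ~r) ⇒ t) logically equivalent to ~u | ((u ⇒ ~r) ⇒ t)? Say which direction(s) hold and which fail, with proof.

The forward direction holds; the converse fails.

(⟹) Assume the antecedent. If t is true, ~u | ((u ⇒ ~r) ⇒ t) reduces to true regardless of the other variables. If t is false, the antecedent cannot hold. Either way ~u | ((u ⇒ ~r) ⇒ t) holds.

(⟸) This fails. Under t = F, u = F, r = F, the left side is false but the right side is true.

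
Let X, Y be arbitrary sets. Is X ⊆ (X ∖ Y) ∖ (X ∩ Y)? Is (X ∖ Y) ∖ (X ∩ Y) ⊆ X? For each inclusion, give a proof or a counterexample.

(⟹) This inclusion fails. Take X = {1}, Y = {1}; then 1 ∈ X but 1 ∉ (X ∖ Y) ∖ (X ∩ Y).

(⟸) Let x ∈ (X ∖ Y) ∖ (X ∩ Y). Then x ∈ X and x ∉ Y, from which x ∈ X.

The sets are not equal: only the reverse inclusion holds.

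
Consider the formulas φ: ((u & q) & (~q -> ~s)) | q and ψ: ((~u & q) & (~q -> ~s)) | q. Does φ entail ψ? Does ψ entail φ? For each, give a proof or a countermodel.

Both directions hold; the statement is true.

Forward direction. Assume the antecedent. If u is true, the antecedent forces (u = T, s = F, q = T) or (u = T, s = T, q = T), and ((~u & q) & (~q -> ~s)) | q holds there. If u is false, the antecedent forces (u = F, s = F, q = T) or (u = F, s = T, q = T), and ((~u & q) & (~q -> ~s)) | q holds there. Either way ((~u & q) & (~q -> ~s)) | q holds.

Converse. Assume the antecedent. If u is true, the antecedent forces (u = T, s = F, q = T) or (u = T, s = T, q = T), and ((u & q) & (~q -> ~s)) | q holds there. If u is false, the antecedent forces (u = F, s = F, q = T) or (u = F, s = T, q = T), and ((u & q) & (~q -> ~s)) | q holds there. Either way ((u & q) & (~q -> ~s)) | q holds.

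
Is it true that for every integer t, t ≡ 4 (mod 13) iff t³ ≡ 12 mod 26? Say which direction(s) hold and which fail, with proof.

Neither direction holds.

(→) This fails: take t = 17. Then 17 ≡ 4 (mod 13), but 17³ = 4913 ≡ 25 (mod 26), not 12.

(←) This fails: take t = 10. Then 10³ = 1000 ≡ 12 (mod 26), yet 10 ≡ 10 (mod 13), not 4.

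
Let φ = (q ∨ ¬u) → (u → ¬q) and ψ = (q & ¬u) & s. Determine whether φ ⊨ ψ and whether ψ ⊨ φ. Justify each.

(→) This fails. Under s = F, q = F, u = F, the left side is true but the right side is false.

(←) Assume the antecedent. If s is true, the antecedent forces (s = T, q = T, u = F), and (q ∨ ¬u) → (u → ¬q) holds there. If s is false, the antecedent cannot hold. Either way (q ∨ ¬u) → (u → ¬q) holds.

(⇒) fails; (⇐) holds.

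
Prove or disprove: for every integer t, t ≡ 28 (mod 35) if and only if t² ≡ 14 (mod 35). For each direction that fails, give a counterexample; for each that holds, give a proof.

Forward direction. Suppose t ≡ 28 (mod 35). Write t = 35j + 28. Then (35j + 28)² = 1225j² + 1960j + 784 = 35(35j² + 56j + 22) + 14, so t² ≡ 14 (mod 35).

Converse. This fails: take t = 7. Then 7² = 49 ≡ 14 (mod 35), yet 7 ≡ 7 (mod 35), not 28.

Only the forward direction holds.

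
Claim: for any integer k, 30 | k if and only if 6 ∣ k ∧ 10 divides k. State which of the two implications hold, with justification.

(←) Suppose 6 ∣ k and 10 ∣ k. Any common multiple of 6 and 10 is a multiple of their lcm; here lcm(6, 10) = 6·10/gcd(6, 10) = 60/2 = 30, so 30 ∣ k.

(→) If 30 ∣ k, write k = 30q. Since 30 = 5·6, k = 6·(5q), so 6 ∣ k; and since 30 = 3·10, k = 10·(3q), so 10 ∣ k.

The biconditional holds.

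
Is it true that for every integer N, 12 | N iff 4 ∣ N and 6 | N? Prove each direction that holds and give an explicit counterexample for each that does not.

The biconditional holds.

[⇒] If 12 ∣ N, write N = 12q. Since 12 = 3·4, N = 4·(3q), so 4 ∣ N; and since 12 = 2·6, N = 6·(2q), so 6 ∣ N.

[⇐] Suppose 4 ∣ N and 6 ∣ N. Any common multiple of 4 and 6 is a multiple of their lcm; here lcm(4, 6) = 4·6/gcd(4, 6) = 24/2 = 12, so 12 ∣ N.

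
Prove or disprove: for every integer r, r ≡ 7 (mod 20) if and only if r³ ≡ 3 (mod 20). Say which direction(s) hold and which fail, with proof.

Both directions hold; the statement is true.

[⇒] Suppose r ≡ 7 (mod 20). Write r = 20j + 7. Then (20j + 7)³ = 8000j³ + 8400j² + 2940j + 343 = 20(400j³ + 420j² + 147j + 17) + 3, so r³ ≡ 3 (mod 20).

[⇐] Conversely, suppose r³ ≡ 3 (mod 20). The only residue r in {0, …, 19} with r³ ≡ 3 (mod 20) is r = 7, so r ≡ 7 (mod 20).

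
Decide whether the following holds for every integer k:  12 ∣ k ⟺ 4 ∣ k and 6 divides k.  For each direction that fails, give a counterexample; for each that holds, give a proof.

Both directions hold.

(→) If 12 ∣ k, write k = 12q. Since 12 = 3·4, k = 4·(3q), so 4 ∣ k; and since 12 = 2·6, k = 6·(2q), so 6 ∣ k.

(←) Suppose 4 ∣ k and 6 ∣ k. Any common multiple of 4 and 6 is a multiple of their lcm; here lcm(4, 6) = 4·6/gcd(4, 6) = 24/2 = 12, so 12 ∣ k.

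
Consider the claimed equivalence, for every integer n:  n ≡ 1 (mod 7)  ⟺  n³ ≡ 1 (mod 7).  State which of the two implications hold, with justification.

[⇒] Suppose n ≡ 1 (mod 7). Write n = 7j + 1. Then (7j + 1)³ = 343j³ + 147j² + 21j + 1 = 7(49j³ + 21j² + 3j) + 1, so n³ ≡ 1 (mod 7).

[⇐] This fails: take n = 2. Then 2³ = 8 ≡ 1 (mod 7), yet 2 ≡ 2 (mod 7), not 1.

Only the forward direction holds.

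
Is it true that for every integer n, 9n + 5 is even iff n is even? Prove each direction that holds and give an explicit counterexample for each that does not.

(⟹) This fails: n = 5 gives 9n + 5 = 50, which is even, but 5 is odd, not even.

(⟸) This also fails: n = 6 is even, but 9n + 5 = 59 is odd, not even.

Both directions fail.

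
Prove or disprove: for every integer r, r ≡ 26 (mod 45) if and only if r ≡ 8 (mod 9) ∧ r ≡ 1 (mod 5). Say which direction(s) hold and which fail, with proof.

(⇒) Suppose r ≡ 26 (mod 45); write r = 45j + 26. Since 9 ∣ 45, reducing mod 9 gives r ≡ 26 ≡ 8 (mod 9); since 5 ∣ 45, reducing mod 5 gives r ≡ 26 ≡ 1 (mod 5).

(⇐) Conversely, if r ≡ 8 (mod 9) and r ≡ 1 (mod 5), then by the Chinese remainder theorem r ≡ 26 (mod 45). This is exactly r ≡ 26 (mod 45).

Both implications hold.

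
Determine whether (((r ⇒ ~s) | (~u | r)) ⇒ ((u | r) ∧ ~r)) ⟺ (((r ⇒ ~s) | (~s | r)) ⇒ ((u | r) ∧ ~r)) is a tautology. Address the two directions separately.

(⟹) Assume the antecedent. If s is true, the antecedent forces (s = T, u = T, r = F), and the consequent holds there. If s is false, the antecedent forces (s = F, u = T, r = F), and the consequent holds there. Either way the consequent holds.

(⟸) Assume the antecedent. If s is true, the antecedent forces (s = T, u = T, r = F), and the consequent holds there. If s is false, the antecedent forces (s = F, u = T, r = F), and the consequent holds there. Either way the consequent holds.

Both implications hold.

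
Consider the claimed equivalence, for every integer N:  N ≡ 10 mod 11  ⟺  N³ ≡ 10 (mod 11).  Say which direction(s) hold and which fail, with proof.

Both implications hold.

(⟸) Suppose N³ ≡ 10 (mod 11). The only residue r in {0, …, 10} with r³ ≡ 10 (mod 11) is r = 10, so N ≡ 10 (mod 11).

(⟹) Suppose N ≡ 10 mod 11. Write N = 11j + 10. Then (11j + 10)³ = 1331j³ + 3630j² + 3300j + 1000 = 11(121j³ + 330j² + 300j + 90) + 10, so N³ ≡ 10 (mod 11).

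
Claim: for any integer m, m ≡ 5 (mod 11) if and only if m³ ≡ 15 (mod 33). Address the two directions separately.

(⟹) This fails: take m = 5. Then 5 ≡ 5 (mod 11), but 5³ = 125 ≡ 26 (mod 33), not 15.

(⟸) Conversely, the residues r modulo 33 with r³ ≡ 15 (mod 33) are exactly {27}, and each is ≡ 5 (mod 11).

(⇒) fails; (⇐) holds.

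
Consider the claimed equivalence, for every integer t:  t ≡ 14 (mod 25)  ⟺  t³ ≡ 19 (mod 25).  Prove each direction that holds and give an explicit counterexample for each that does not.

Both implications hold.

(→) Suppose t ≡ 14 (mod 25). Write t = 25j + 14. Then (25j + 14)³ = 15625j³ + 26250j² + 14700j + 2744 = 25(625j³ + 1050j² + 588j + 109) + 19, so t³ ≡ 19 (mod 25).

(←) Conversely, suppose t³ ≡ 19 (mod 25). The only residue r in {0, …, 24} with r³ ≡ 19 (mod 25) is r = 14, so t ≡ 14 (mod 25).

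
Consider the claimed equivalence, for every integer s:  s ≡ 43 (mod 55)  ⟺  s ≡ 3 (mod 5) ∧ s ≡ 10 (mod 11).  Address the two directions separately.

Both directions hold; the statement is true.

(⇒) Suppose s ≡ 43 (mod 55); write s = 55j + 43. Since 5 ∣ 55, reducing mod 5 gives s ≡ 43 ≡ 3 (mod 5); since 11 ∣ 55, reducing mod 11 gives s ≡ 43 ≡ 10 (mod 11).

(⇐) Conversely, if s ≡ 3 (mod 5) and s ≡ 10 (mod 11), then by the Chinese remainder theorem s ≡ 43 (mod 55). This is exactly s ≡ 43 (mod 55).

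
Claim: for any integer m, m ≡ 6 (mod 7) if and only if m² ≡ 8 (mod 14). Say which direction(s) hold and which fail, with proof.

Both directions fail.

Forward direction. This fails: take m = 13. Then 13 ≡ 6 (mod 7), but 13² = 169 ≡ 1 (mod 14), not 8.

Converse. This fails: take m = 8. Then 8² = 64 ≡ 8 (mod 14), yet 8 ≡ 1 (mod 7), not 6.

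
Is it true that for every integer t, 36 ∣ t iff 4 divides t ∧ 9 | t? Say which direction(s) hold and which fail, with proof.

Both implications hold.

Converse. Suppose 4 ∣ t and 9 ∣ t. Any common multiple of 4 and 9 is a multiple of their lcm; here gcd(4, 9) = 1, so lcm(4, 9) = 4·9 = 36, so 36 ∣ t.

Forward direction. If 36 ∣ t, write t = 36q. Since 36 = 9·4, t = 4·(9q), so 4 ∣ t; and since 36 = 4·9, t = 9·(4q), so 9 ∣ t.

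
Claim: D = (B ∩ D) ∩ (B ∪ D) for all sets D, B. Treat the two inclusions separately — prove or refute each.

Only the reverse inclusion holds.

(⊆) This inclusion fails. Take D = {1}, B = ∅; then 1 ∈ D but 1 ∉ (B ∩ D) ∩ (B ∪ D).

(⊇) Let x ∈ (B ∩ D) ∩ (B ∪ D). Then x ∈ D ∩ B, from which x ∈ D.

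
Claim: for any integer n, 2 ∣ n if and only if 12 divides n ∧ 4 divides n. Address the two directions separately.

(→) This fails: take n = 2. Certainly 2 ∣ 2, but 12 ∤ 2.

(←) Suppose 12 ∣ n and 4 ∣ n. Any common multiple of 12 and 4 is a multiple of their lcm; here lcm(12, 4) = 12·4/gcd(12, 4) = 48/4 = 12, so 12 ∣ n. Since 2 ∣ 12, it follows that 2 ∣ n.

Only the reverse direction holds.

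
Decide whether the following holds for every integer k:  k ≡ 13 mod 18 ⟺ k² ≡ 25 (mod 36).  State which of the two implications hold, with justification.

[⇐] This fails: take k = 5. Then 5² = 25 ≡ 25 (mod 36), yet 5 ≡ 5 (mod 18), not 13.

[⇒] Suppose k ≡ 13 (mod 18). Working modulo 36, k ∈ {13, 31}; for each such r, r² ≡ 25 (mod 36).

The forward direction holds; the converse fails.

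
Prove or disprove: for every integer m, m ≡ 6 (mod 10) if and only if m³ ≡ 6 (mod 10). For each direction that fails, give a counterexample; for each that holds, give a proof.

(⇒) Suppose m ≡ 6 (mod 10). Write m = 10j + 6. Then (10j + 6)³ = 1000j³ + 1800j² + 1080j + 216 = 10(100j³ + 180j² + 108j + 21) + 6, so m³ ≡ 6 (mod 10).

(⇐) Conversely, suppose m³ ≡ 6 (mod 10). The only residue r in {0, …, 9} with r³ ≡ 6 (mod 10) is r = 6, so m ≡ 6 (mod 10).

The biconditional holds.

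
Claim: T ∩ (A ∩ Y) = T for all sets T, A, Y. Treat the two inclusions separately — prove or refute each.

The sets are not equal: only the forward inclusion holds.

(⟸) This inclusion fails. Take T = {1}, A = ∅, Y = ∅; then 1 ∈ T but 1 ∉ T ∩ (A ∩ Y).

(⟹) Let x ∈ T ∩ (A ∩ Y). Then x ∈ T ∩ A ∩ Y, from which x ∈ T.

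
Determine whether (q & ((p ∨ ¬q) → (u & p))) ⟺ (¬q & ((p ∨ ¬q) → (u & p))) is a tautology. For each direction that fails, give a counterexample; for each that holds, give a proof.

(⇒) This fails. Under q = T, u = F, p = F, the left side is true but the right side is false.

(⇐) This fails. Under q = F, u = T, p = T, the left side is false but the right side is true.

(⇒) fails and (⇐) fails.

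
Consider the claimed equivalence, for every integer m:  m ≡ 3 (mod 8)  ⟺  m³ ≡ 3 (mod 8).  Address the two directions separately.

(⟹) Suppose m ≡ 3 (mod 8). Write m = 8j + 3. Then (8j + 3)³ = 512j³ + 576j² + 216j + 27 = 8(64j³ + 72j² + 27j + 3) + 3, so m³ ≡ 3 (mod 8).

(⟸) For the converse, argue contrapositively. If m ≢ 3 (mod 8), then m is congruent to one of 0, 1, 2, 4, 5, 6, 7 modulo 8, and these give m³ ≡ 0, 1, 0, 0, 5, 0, 7 respectively — never 3.

The biconditional holds.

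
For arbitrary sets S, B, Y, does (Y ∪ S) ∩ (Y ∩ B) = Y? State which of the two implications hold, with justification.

(⊆) Let x ∈ (Y ∪ S) ∩ (Y ∩ B). Then either x ∈ B ∩ Y and x ∉ S; or x ∈ S ∩ B ∩ Y. In each case x ∈ Y, so (Y ∪ S) ∩ (Y ∩ B) ⊆ Y.

(⊇) This inclusion fails. Take S = ∅, B = ∅, Y = {1}; then 1 ∈ Y but 1 ∉ (Y ∪ S) ∩ (Y ∩ B).

Only the forward inclusion holds.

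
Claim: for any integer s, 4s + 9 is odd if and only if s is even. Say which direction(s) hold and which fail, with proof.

(⟹) This fails: take s = 5. Then 4s + 9 = 29, which is odd, yet s = 5 is odd, not even.

(⟸) Suppose s is even. Since 4 is even, 4s is even for every s, so 4s + 9 has the same parity as 9, which is odd. Hence 4s + 9 is odd.

(⇒) fails; (⇐) holds.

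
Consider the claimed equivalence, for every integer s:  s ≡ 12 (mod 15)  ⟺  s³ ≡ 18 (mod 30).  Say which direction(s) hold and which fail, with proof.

[⇒] This fails: take s = 27. Then 27 ≡ 12 (mod 15), but 27³ = 19683 ≡ 3 (mod 30), not 18.

[⇐] Conversely, the residues r modulo 30 with r³ ≡ 18 (mod 30) are exactly {12}, and each is ≡ 12 (mod 15).

Not equivalent: only (⇐) holds.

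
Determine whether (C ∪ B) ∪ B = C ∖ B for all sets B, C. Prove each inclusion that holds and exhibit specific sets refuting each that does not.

(⊇) Let x ∈ C ∖ B. Then x ∈ C and x ∉ B, from which x ∈ (C ∪ B) ∪ B.

(⊆) This inclusion fails. Take B = {1}, C = ∅; then 1 ∈ (C ∪ B) ∪ B but 1 ∉ C ∖ B.

Only the reverse inclusion holds.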